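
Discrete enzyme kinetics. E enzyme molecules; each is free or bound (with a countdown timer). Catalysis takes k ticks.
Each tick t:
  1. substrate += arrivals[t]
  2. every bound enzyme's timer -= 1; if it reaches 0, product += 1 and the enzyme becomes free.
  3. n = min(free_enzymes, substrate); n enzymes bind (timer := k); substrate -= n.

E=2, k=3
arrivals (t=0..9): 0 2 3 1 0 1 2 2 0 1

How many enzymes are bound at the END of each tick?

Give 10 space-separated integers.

t=0: arr=0 -> substrate=0 bound=0 product=0
t=1: arr=2 -> substrate=0 bound=2 product=0
t=2: arr=3 -> substrate=3 bound=2 product=0
t=3: arr=1 -> substrate=4 bound=2 product=0
t=4: arr=0 -> substrate=2 bound=2 product=2
t=5: arr=1 -> substrate=3 bound=2 product=2
t=6: arr=2 -> substrate=5 bound=2 product=2
t=7: arr=2 -> substrate=5 bound=2 product=4
t=8: arr=0 -> substrate=5 bound=2 product=4
t=9: arr=1 -> substrate=6 bound=2 product=4

Answer: 0 2 2 2 2 2 2 2 2 2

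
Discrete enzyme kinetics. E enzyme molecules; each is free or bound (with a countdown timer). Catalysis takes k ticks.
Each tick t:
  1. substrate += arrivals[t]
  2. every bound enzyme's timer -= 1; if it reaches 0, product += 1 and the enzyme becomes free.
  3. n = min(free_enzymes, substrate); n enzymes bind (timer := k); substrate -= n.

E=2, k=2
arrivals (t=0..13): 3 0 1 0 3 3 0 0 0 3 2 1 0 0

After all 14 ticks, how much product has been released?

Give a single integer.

Answer: 12

Derivation:
t=0: arr=3 -> substrate=1 bound=2 product=0
t=1: arr=0 -> substrate=1 bound=2 product=0
t=2: arr=1 -> substrate=0 bound=2 product=2
t=3: arr=0 -> substrate=0 bound=2 product=2
t=4: arr=3 -> substrate=1 bound=2 product=4
t=5: arr=3 -> substrate=4 bound=2 product=4
t=6: arr=0 -> substrate=2 bound=2 product=6
t=7: arr=0 -> substrate=2 bound=2 product=6
t=8: arr=0 -> substrate=0 bound=2 product=8
t=9: arr=3 -> substrate=3 bound=2 product=8
t=10: arr=2 -> substrate=3 bound=2 product=10
t=11: arr=1 -> substrate=4 bound=2 product=10
t=12: arr=0 -> substrate=2 bound=2 product=12
t=13: arr=0 -> substrate=2 bound=2 product=12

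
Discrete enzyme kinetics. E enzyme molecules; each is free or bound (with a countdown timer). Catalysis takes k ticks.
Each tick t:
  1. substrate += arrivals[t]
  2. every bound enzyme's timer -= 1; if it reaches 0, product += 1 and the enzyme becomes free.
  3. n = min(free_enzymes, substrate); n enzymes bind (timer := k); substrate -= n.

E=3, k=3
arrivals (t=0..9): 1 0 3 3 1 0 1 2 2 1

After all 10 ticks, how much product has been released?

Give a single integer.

t=0: arr=1 -> substrate=0 bound=1 product=0
t=1: arr=0 -> substrate=0 bound=1 product=0
t=2: arr=3 -> substrate=1 bound=3 product=0
t=3: arr=3 -> substrate=3 bound=3 product=1
t=4: arr=1 -> substrate=4 bound=3 product=1
t=5: arr=0 -> substrate=2 bound=3 product=3
t=6: arr=1 -> substrate=2 bound=3 product=4
t=7: arr=2 -> substrate=4 bound=3 product=4
t=8: arr=2 -> substrate=4 bound=3 product=6
t=9: arr=1 -> substrate=4 bound=3 product=7

Answer: 7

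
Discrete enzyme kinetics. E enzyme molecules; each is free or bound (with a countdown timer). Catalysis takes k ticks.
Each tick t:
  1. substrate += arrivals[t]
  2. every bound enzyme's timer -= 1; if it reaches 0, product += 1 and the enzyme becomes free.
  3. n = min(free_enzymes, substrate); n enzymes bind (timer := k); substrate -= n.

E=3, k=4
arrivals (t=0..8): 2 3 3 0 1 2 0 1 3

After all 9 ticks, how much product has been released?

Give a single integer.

t=0: arr=2 -> substrate=0 bound=2 product=0
t=1: arr=3 -> substrate=2 bound=3 product=0
t=2: arr=3 -> substrate=5 bound=3 product=0
t=3: arr=0 -> substrate=5 bound=3 product=0
t=4: arr=1 -> substrate=4 bound=3 product=2
t=5: arr=2 -> substrate=5 bound=3 product=3
t=6: arr=0 -> substrate=5 bound=3 product=3
t=7: arr=1 -> substrate=6 bound=3 product=3
t=8: arr=3 -> substrate=7 bound=3 product=5

Answer: 5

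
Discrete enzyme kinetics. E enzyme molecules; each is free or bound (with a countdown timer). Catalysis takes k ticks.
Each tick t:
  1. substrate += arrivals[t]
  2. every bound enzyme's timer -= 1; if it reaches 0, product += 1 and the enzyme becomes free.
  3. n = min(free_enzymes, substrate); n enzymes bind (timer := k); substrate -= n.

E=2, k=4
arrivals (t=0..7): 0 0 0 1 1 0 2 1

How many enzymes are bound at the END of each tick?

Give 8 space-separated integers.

t=0: arr=0 -> substrate=0 bound=0 product=0
t=1: arr=0 -> substrate=0 bound=0 product=0
t=2: arr=0 -> substrate=0 bound=0 product=0
t=3: arr=1 -> substrate=0 bound=1 product=0
t=4: arr=1 -> substrate=0 bound=2 product=0
t=5: arr=0 -> substrate=0 bound=2 product=0
t=6: arr=2 -> substrate=2 bound=2 product=0
t=7: arr=1 -> substrate=2 bound=2 product=1

Answer: 0 0 0 1 2 2 2 2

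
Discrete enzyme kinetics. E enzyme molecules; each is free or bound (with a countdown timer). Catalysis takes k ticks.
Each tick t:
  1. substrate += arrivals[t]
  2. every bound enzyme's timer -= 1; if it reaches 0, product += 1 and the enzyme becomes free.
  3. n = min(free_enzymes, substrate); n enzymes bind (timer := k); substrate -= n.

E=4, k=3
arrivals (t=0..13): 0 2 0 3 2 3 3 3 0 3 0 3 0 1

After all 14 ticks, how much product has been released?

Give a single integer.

t=0: arr=0 -> substrate=0 bound=0 product=0
t=1: arr=2 -> substrate=0 bound=2 product=0
t=2: arr=0 -> substrate=0 bound=2 product=0
t=3: arr=3 -> substrate=1 bound=4 product=0
t=4: arr=2 -> substrate=1 bound=4 product=2
t=5: arr=3 -> substrate=4 bound=4 product=2
t=6: arr=3 -> substrate=5 bound=4 product=4
t=7: arr=3 -> substrate=6 bound=4 product=6
t=8: arr=0 -> substrate=6 bound=4 product=6
t=9: arr=3 -> substrate=7 bound=4 product=8
t=10: arr=0 -> substrate=5 bound=4 product=10
t=11: arr=3 -> substrate=8 bound=4 product=10
t=12: arr=0 -> substrate=6 bound=4 product=12
t=13: arr=1 -> substrate=5 bound=4 product=14

Answer: 14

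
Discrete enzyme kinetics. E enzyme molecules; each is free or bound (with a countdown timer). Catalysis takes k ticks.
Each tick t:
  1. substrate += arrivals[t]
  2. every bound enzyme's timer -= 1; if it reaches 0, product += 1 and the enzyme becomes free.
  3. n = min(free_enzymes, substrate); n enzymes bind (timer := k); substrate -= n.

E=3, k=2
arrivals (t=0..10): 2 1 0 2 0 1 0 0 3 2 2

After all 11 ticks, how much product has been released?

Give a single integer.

Answer: 9

Derivation:
t=0: arr=2 -> substrate=0 bound=2 product=0
t=1: arr=1 -> substrate=0 bound=3 product=0
t=2: arr=0 -> substrate=0 bound=1 product=2
t=3: arr=2 -> substrate=0 bound=2 product=3
t=4: arr=0 -> substrate=0 bound=2 product=3
t=5: arr=1 -> substrate=0 bound=1 product=5
t=6: arr=0 -> substrate=0 bound=1 product=5
t=7: arr=0 -> substrate=0 bound=0 product=6
t=8: arr=3 -> substrate=0 bound=3 product=6
t=9: arr=2 -> substrate=2 bound=3 product=6
t=10: arr=2 -> substrate=1 bound=3 product=9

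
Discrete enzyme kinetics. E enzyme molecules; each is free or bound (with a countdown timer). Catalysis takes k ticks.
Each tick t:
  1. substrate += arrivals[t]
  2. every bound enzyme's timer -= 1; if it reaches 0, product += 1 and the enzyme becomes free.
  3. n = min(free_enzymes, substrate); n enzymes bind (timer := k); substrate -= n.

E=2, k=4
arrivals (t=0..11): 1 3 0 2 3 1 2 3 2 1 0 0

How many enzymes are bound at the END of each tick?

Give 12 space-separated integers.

t=0: arr=1 -> substrate=0 bound=1 product=0
t=1: arr=3 -> substrate=2 bound=2 product=0
t=2: arr=0 -> substrate=2 bound=2 product=0
t=3: arr=2 -> substrate=4 bound=2 product=0
t=4: arr=3 -> substrate=6 bound=2 product=1
t=5: arr=1 -> substrate=6 bound=2 product=2
t=6: arr=2 -> substrate=8 bound=2 product=2
t=7: arr=3 -> substrate=11 bound=2 product=2
t=8: arr=2 -> substrate=12 bound=2 product=3
t=9: arr=1 -> substrate=12 bound=2 product=4
t=10: arr=0 -> substrate=12 bound=2 product=4
t=11: arr=0 -> substrate=12 bound=2 product=4

Answer: 1 2 2 2 2 2 2 2 2 2 2 2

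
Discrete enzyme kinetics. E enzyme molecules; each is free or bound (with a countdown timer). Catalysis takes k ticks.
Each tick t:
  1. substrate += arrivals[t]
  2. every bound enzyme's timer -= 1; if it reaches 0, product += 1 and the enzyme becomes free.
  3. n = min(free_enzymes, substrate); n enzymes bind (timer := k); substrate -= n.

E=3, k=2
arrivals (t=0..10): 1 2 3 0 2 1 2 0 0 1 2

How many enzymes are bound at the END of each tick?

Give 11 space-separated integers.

Answer: 1 3 3 3 3 3 3 2 1 1 3

Derivation:
t=0: arr=1 -> substrate=0 bound=1 product=0
t=1: arr=2 -> substrate=0 bound=3 product=0
t=2: arr=3 -> substrate=2 bound=3 product=1
t=3: arr=0 -> substrate=0 bound=3 product=3
t=4: arr=2 -> substrate=1 bound=3 product=4
t=5: arr=1 -> substrate=0 bound=3 product=6
t=6: arr=2 -> substrate=1 bound=3 product=7
t=7: arr=0 -> substrate=0 bound=2 product=9
t=8: arr=0 -> substrate=0 bound=1 product=10
t=9: arr=1 -> substrate=0 bound=1 product=11
t=10: arr=2 -> substrate=0 bound=3 product=11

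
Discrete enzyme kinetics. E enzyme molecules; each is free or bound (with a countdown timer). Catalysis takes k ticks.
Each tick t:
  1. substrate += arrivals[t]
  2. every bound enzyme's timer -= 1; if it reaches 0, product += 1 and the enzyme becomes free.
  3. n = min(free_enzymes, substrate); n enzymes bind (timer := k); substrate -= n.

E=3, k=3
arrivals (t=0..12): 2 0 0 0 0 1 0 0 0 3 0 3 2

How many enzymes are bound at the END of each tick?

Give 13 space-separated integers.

Answer: 2 2 2 0 0 1 1 1 0 3 3 3 3

Derivation:
t=0: arr=2 -> substrate=0 bound=2 product=0
t=1: arr=0 -> substrate=0 bound=2 product=0
t=2: arr=0 -> substrate=0 bound=2 product=0
t=3: arr=0 -> substrate=0 bound=0 product=2
t=4: arr=0 -> substrate=0 bound=0 product=2
t=5: arr=1 -> substrate=0 bound=1 product=2
t=6: arr=0 -> substrate=0 bound=1 product=2
t=7: arr=0 -> substrate=0 bound=1 product=2
t=8: arr=0 -> substrate=0 bound=0 product=3
t=9: arr=3 -> substrate=0 bound=3 product=3
t=10: arr=0 -> substrate=0 bound=3 product=3
t=11: arr=3 -> substrate=3 bound=3 product=3
t=12: arr=2 -> substrate=2 bound=3 product=6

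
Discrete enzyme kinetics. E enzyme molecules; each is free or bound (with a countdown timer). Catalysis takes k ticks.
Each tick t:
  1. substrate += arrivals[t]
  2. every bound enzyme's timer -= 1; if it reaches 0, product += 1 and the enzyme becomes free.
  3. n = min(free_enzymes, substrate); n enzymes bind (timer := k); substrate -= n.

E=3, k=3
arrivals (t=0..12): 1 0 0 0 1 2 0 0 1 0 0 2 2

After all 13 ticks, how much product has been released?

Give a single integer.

t=0: arr=1 -> substrate=0 bound=1 product=0
t=1: arr=0 -> substrate=0 bound=1 product=0
t=2: arr=0 -> substrate=0 bound=1 product=0
t=3: arr=0 -> substrate=0 bound=0 product=1
t=4: arr=1 -> substrate=0 bound=1 product=1
t=5: arr=2 -> substrate=0 bound=3 product=1
t=6: arr=0 -> substrate=0 bound=3 product=1
t=7: arr=0 -> substrate=0 bound=2 product=2
t=8: arr=1 -> substrate=0 bound=1 product=4
t=9: arr=0 -> substrate=0 bound=1 product=4
t=10: arr=0 -> substrate=0 bound=1 product=4
t=11: arr=2 -> substrate=0 bound=2 product=5
t=12: arr=2 -> substrate=1 bound=3 product=5

Answer: 5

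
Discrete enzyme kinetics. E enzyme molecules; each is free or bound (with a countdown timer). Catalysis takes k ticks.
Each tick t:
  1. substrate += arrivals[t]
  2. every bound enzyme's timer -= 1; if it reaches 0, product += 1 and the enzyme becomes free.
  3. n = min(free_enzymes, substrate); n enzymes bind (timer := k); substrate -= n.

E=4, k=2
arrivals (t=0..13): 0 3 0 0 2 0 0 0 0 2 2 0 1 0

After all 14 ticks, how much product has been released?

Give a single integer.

Answer: 9

Derivation:
t=0: arr=0 -> substrate=0 bound=0 product=0
t=1: arr=3 -> substrate=0 bound=3 product=0
t=2: arr=0 -> substrate=0 bound=3 product=0
t=3: arr=0 -> substrate=0 bound=0 product=3
t=4: arr=2 -> substrate=0 bound=2 product=3
t=5: arr=0 -> substrate=0 bound=2 product=3
t=6: arr=0 -> substrate=0 bound=0 product=5
t=7: arr=0 -> substrate=0 bound=0 product=5
t=8: arr=0 -> substrate=0 bound=0 product=5
t=9: arr=2 -> substrate=0 bound=2 product=5
t=10: arr=2 -> substrate=0 bound=4 product=5
t=11: arr=0 -> substrate=0 bound=2 product=7
t=12: arr=1 -> substrate=0 bound=1 product=9
t=13: arr=0 -> substrate=0 bound=1 product=9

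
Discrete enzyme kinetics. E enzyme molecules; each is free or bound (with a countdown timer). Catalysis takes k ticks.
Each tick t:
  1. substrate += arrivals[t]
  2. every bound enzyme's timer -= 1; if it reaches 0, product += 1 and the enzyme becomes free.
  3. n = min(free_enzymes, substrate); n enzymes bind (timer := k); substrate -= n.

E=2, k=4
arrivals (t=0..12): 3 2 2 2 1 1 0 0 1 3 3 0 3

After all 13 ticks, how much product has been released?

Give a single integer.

Answer: 6

Derivation:
t=0: arr=3 -> substrate=1 bound=2 product=0
t=1: arr=2 -> substrate=3 bound=2 product=0
t=2: arr=2 -> substrate=5 bound=2 product=0
t=3: arr=2 -> substrate=7 bound=2 product=0
t=4: arr=1 -> substrate=6 bound=2 product=2
t=5: arr=1 -> substrate=7 bound=2 product=2
t=6: arr=0 -> substrate=7 bound=2 product=2
t=7: arr=0 -> substrate=7 bound=2 product=2
t=8: arr=1 -> substrate=6 bound=2 product=4
t=9: arr=3 -> substrate=9 bound=2 product=4
t=10: arr=3 -> substrate=12 bound=2 product=4
t=11: arr=0 -> substrate=12 bound=2 product=4
t=12: arr=3 -> substrate=13 bound=2 product=6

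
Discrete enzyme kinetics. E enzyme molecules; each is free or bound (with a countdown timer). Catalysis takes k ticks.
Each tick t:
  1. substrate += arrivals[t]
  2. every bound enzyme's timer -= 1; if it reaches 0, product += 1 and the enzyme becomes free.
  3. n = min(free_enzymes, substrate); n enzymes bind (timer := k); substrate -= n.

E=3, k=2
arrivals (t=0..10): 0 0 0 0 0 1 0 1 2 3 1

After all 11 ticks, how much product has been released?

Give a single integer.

t=0: arr=0 -> substrate=0 bound=0 product=0
t=1: arr=0 -> substrate=0 bound=0 product=0
t=2: arr=0 -> substrate=0 bound=0 product=0
t=3: arr=0 -> substrate=0 bound=0 product=0
t=4: arr=0 -> substrate=0 bound=0 product=0
t=5: arr=1 -> substrate=0 bound=1 product=0
t=6: arr=0 -> substrate=0 bound=1 product=0
t=7: arr=1 -> substrate=0 bound=1 product=1
t=8: arr=2 -> substrate=0 bound=3 product=1
t=9: arr=3 -> substrate=2 bound=3 product=2
t=10: arr=1 -> substrate=1 bound=3 product=4

Answer: 4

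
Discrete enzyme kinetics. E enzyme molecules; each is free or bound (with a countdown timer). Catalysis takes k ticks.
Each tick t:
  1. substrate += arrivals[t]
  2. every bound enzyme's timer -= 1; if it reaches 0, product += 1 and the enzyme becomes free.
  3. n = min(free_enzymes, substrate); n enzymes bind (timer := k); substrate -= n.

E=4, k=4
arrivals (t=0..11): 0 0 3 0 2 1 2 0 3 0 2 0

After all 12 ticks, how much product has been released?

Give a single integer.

Answer: 7

Derivation:
t=0: arr=0 -> substrate=0 bound=0 product=0
t=1: arr=0 -> substrate=0 bound=0 product=0
t=2: arr=3 -> substrate=0 bound=3 product=0
t=3: arr=0 -> substrate=0 bound=3 product=0
t=4: arr=2 -> substrate=1 bound=4 product=0
t=5: arr=1 -> substrate=2 bound=4 product=0
t=6: arr=2 -> substrate=1 bound=4 product=3
t=7: arr=0 -> substrate=1 bound=4 product=3
t=8: arr=3 -> substrate=3 bound=4 product=4
t=9: arr=0 -> substrate=3 bound=4 product=4
t=10: arr=2 -> substrate=2 bound=4 product=7
t=11: arr=0 -> substrate=2 bound=4 product=7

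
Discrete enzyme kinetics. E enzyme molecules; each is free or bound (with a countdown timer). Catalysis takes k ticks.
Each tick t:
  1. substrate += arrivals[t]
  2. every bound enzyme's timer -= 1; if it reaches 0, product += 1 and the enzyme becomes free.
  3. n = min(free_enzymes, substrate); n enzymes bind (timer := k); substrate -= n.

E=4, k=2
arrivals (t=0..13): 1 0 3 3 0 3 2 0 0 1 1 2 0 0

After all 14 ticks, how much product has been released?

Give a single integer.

t=0: arr=1 -> substrate=0 bound=1 product=0
t=1: arr=0 -> substrate=0 bound=1 product=0
t=2: arr=3 -> substrate=0 bound=3 product=1
t=3: arr=3 -> substrate=2 bound=4 product=1
t=4: arr=0 -> substrate=0 bound=3 product=4
t=5: arr=3 -> substrate=1 bound=4 product=5
t=6: arr=2 -> substrate=1 bound=4 product=7
t=7: arr=0 -> substrate=0 bound=3 product=9
t=8: arr=0 -> substrate=0 bound=1 product=11
t=9: arr=1 -> substrate=0 bound=1 product=12
t=10: arr=1 -> substrate=0 bound=2 product=12
t=11: arr=2 -> substrate=0 bound=3 product=13
t=12: arr=0 -> substrate=0 bound=2 product=14
t=13: arr=0 -> substrate=0 bound=0 product=16

Answer: 16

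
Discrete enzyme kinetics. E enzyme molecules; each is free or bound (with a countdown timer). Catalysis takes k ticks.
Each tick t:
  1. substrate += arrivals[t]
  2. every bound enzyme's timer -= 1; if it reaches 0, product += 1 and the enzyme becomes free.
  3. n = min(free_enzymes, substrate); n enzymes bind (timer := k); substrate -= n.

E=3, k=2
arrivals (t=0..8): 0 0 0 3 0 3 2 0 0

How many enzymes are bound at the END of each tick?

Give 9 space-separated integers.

Answer: 0 0 0 3 3 3 3 2 2

Derivation:
t=0: arr=0 -> substrate=0 bound=0 product=0
t=1: arr=0 -> substrate=0 bound=0 product=0
t=2: arr=0 -> substrate=0 bound=0 product=0
t=3: arr=3 -> substrate=0 bound=3 product=0
t=4: arr=0 -> substrate=0 bound=3 product=0
t=5: arr=3 -> substrate=0 bound=3 product=3
t=6: arr=2 -> substrate=2 bound=3 product=3
t=7: arr=0 -> substrate=0 bound=2 product=6
t=8: arr=0 -> substrate=0 bound=2 product=6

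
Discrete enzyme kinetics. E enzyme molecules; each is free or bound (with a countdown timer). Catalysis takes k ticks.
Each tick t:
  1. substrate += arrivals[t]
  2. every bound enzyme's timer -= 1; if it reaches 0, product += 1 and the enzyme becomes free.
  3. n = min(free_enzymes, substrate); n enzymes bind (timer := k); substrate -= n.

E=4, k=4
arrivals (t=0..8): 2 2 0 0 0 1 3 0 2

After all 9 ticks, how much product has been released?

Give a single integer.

t=0: arr=2 -> substrate=0 bound=2 product=0
t=1: arr=2 -> substrate=0 bound=4 product=0
t=2: arr=0 -> substrate=0 bound=4 product=0
t=3: arr=0 -> substrate=0 bound=4 product=0
t=4: arr=0 -> substrate=0 bound=2 product=2
t=5: arr=1 -> substrate=0 bound=1 product=4
t=6: arr=3 -> substrate=0 bound=4 product=4
t=7: arr=0 -> substrate=0 bound=4 product=4
t=8: arr=2 -> substrate=2 bound=4 product=4

Answer: 4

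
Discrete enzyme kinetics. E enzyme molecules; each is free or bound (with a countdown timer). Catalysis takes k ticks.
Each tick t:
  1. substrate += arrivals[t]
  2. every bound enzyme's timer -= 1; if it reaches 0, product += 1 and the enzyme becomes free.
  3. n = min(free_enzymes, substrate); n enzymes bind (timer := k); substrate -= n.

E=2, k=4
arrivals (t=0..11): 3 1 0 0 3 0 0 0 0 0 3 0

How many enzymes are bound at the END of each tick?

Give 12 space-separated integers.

t=0: arr=3 -> substrate=1 bound=2 product=0
t=1: arr=1 -> substrate=2 bound=2 product=0
t=2: arr=0 -> substrate=2 bound=2 product=0
t=3: arr=0 -> substrate=2 bound=2 product=0
t=4: arr=3 -> substrate=3 bound=2 product=2
t=5: arr=0 -> substrate=3 bound=2 product=2
t=6: arr=0 -> substrate=3 bound=2 product=2
t=7: arr=0 -> substrate=3 bound=2 product=2
t=8: arr=0 -> substrate=1 bound=2 product=4
t=9: arr=0 -> substrate=1 bound=2 product=4
t=10: arr=3 -> substrate=4 bound=2 product=4
t=11: arr=0 -> substrate=4 bound=2 product=4

Answer: 2 2 2 2 2 2 2 2 2 2 2 2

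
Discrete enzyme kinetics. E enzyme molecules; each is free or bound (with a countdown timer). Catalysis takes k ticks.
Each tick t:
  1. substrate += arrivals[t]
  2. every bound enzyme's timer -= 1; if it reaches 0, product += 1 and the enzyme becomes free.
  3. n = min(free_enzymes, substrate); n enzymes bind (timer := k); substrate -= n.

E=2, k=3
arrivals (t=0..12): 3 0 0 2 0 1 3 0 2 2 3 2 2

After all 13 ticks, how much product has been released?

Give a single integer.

t=0: arr=3 -> substrate=1 bound=2 product=0
t=1: arr=0 -> substrate=1 bound=2 product=0
t=2: arr=0 -> substrate=1 bound=2 product=0
t=3: arr=2 -> substrate=1 bound=2 product=2
t=4: arr=0 -> substrate=1 bound=2 product=2
t=5: arr=1 -> substrate=2 bound=2 product=2
t=6: arr=3 -> substrate=3 bound=2 product=4
t=7: arr=0 -> substrate=3 bound=2 product=4
t=8: arr=2 -> substrate=5 bound=2 product=4
t=9: arr=2 -> substrate=5 bound=2 product=6
t=10: arr=3 -> substrate=8 bound=2 product=6
t=11: arr=2 -> substrate=10 bound=2 product=6
t=12: arr=2 -> substrate=10 bound=2 product=8

Answer: 8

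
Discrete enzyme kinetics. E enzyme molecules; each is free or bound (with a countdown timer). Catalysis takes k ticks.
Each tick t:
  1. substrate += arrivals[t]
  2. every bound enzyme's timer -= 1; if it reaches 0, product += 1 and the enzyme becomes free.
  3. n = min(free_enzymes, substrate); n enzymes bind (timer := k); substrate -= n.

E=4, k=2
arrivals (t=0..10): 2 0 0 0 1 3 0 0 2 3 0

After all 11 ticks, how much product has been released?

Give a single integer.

Answer: 8

Derivation:
t=0: arr=2 -> substrate=0 bound=2 product=0
t=1: arr=0 -> substrate=0 bound=2 product=0
t=2: arr=0 -> substrate=0 bound=0 product=2
t=3: arr=0 -> substrate=0 bound=0 product=2
t=4: arr=1 -> substrate=0 bound=1 product=2
t=5: arr=3 -> substrate=0 bound=4 product=2
t=6: arr=0 -> substrate=0 bound=3 product=3
t=7: arr=0 -> substrate=0 bound=0 product=6
t=8: arr=2 -> substrate=0 bound=2 product=6
t=9: arr=3 -> substrate=1 bound=4 product=6
t=10: arr=0 -> substrate=0 bound=3 product=8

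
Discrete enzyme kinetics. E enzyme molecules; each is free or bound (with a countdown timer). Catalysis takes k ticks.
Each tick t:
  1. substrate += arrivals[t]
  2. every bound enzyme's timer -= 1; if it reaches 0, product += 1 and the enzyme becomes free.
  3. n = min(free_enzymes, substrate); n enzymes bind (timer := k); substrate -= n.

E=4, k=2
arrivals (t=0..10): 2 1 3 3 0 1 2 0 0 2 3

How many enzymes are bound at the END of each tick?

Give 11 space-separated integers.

Answer: 2 3 4 4 3 3 3 2 0 2 4

Derivation:
t=0: arr=2 -> substrate=0 bound=2 product=0
t=1: arr=1 -> substrate=0 bound=3 product=0
t=2: arr=3 -> substrate=0 bound=4 product=2
t=3: arr=3 -> substrate=2 bound=4 product=3
t=4: arr=0 -> substrate=0 bound=3 product=6
t=5: arr=1 -> substrate=0 bound=3 product=7
t=6: arr=2 -> substrate=0 bound=3 product=9
t=7: arr=0 -> substrate=0 bound=2 product=10
t=8: arr=0 -> substrate=0 bound=0 product=12
t=9: arr=2 -> substrate=0 bound=2 product=12
t=10: arr=3 -> substrate=1 bound=4 product=12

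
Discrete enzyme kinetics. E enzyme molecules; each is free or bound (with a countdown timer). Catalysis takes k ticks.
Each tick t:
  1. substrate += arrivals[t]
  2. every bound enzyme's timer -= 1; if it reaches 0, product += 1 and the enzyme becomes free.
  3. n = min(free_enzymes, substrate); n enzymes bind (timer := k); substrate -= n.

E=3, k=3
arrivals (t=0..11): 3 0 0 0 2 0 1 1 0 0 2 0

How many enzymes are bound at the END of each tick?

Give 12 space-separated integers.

t=0: arr=3 -> substrate=0 bound=3 product=0
t=1: arr=0 -> substrate=0 bound=3 product=0
t=2: arr=0 -> substrate=0 bound=3 product=0
t=3: arr=0 -> substrate=0 bound=0 product=3
t=4: arr=2 -> substrate=0 bound=2 product=3
t=5: arr=0 -> substrate=0 bound=2 product=3
t=6: arr=1 -> substrate=0 bound=3 product=3
t=7: arr=1 -> substrate=0 bound=2 product=5
t=8: arr=0 -> substrate=0 bound=2 product=5
t=9: arr=0 -> substrate=0 bound=1 product=6
t=10: arr=2 -> substrate=0 bound=2 product=7
t=11: arr=0 -> substrate=0 bound=2 product=7

Answer: 3 3 3 0 2 2 3 2 2 1 2 2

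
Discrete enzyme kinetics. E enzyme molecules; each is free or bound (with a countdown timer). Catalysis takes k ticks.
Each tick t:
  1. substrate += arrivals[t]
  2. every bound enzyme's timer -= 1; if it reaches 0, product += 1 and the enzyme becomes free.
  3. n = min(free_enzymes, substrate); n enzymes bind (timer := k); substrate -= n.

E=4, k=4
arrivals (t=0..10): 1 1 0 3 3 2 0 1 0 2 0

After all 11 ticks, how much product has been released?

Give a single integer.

t=0: arr=1 -> substrate=0 bound=1 product=0
t=1: arr=1 -> substrate=0 bound=2 product=0
t=2: arr=0 -> substrate=0 bound=2 product=0
t=3: arr=3 -> substrate=1 bound=4 product=0
t=4: arr=3 -> substrate=3 bound=4 product=1
t=5: arr=2 -> substrate=4 bound=4 product=2
t=6: arr=0 -> substrate=4 bound=4 product=2
t=7: arr=1 -> substrate=3 bound=4 product=4
t=8: arr=0 -> substrate=2 bound=4 product=5
t=9: arr=2 -> substrate=3 bound=4 product=6
t=10: arr=0 -> substrate=3 bound=4 product=6

Answer: 6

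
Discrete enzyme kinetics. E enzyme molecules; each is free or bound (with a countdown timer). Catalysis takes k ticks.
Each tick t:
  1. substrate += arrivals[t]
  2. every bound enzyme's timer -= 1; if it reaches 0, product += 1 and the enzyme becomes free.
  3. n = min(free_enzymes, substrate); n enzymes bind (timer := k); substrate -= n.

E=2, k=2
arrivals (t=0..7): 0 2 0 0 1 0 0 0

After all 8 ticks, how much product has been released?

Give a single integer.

Answer: 3

Derivation:
t=0: arr=0 -> substrate=0 bound=0 product=0
t=1: arr=2 -> substrate=0 bound=2 product=0
t=2: arr=0 -> substrate=0 bound=2 product=0
t=3: arr=0 -> substrate=0 bound=0 product=2
t=4: arr=1 -> substrate=0 bound=1 product=2
t=5: arr=0 -> substrate=0 bound=1 product=2
t=6: arr=0 -> substrate=0 bound=0 product=3
t=7: arr=0 -> substrate=0 bound=0 product=3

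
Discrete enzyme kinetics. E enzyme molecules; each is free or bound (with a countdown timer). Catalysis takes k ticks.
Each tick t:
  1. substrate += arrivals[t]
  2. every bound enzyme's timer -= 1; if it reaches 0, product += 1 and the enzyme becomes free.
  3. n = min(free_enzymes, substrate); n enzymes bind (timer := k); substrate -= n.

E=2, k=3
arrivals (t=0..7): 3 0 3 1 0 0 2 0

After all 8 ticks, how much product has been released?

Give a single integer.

t=0: arr=3 -> substrate=1 bound=2 product=0
t=1: arr=0 -> substrate=1 bound=2 product=0
t=2: arr=3 -> substrate=4 bound=2 product=0
t=3: arr=1 -> substrate=3 bound=2 product=2
t=4: arr=0 -> substrate=3 bound=2 product=2
t=5: arr=0 -> substrate=3 bound=2 product=2
t=6: arr=2 -> substrate=3 bound=2 product=4
t=7: arr=0 -> substrate=3 bound=2 product=4

Answer: 4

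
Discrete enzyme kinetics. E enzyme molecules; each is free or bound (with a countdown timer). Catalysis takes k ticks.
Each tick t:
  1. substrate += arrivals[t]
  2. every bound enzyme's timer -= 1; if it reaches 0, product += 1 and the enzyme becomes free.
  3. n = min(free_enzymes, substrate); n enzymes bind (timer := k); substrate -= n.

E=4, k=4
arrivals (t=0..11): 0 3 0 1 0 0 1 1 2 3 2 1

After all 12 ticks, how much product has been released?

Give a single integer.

Answer: 6

Derivation:
t=0: arr=0 -> substrate=0 bound=0 product=0
t=1: arr=3 -> substrate=0 bound=3 product=0
t=2: arr=0 -> substrate=0 bound=3 product=0
t=3: arr=1 -> substrate=0 bound=4 product=0
t=4: arr=0 -> substrate=0 bound=4 product=0
t=5: arr=0 -> substrate=0 bound=1 product=3
t=6: arr=1 -> substrate=0 bound=2 product=3
t=7: arr=1 -> substrate=0 bound=2 product=4
t=8: arr=2 -> substrate=0 bound=4 product=4
t=9: arr=3 -> substrate=3 bound=4 product=4
t=10: arr=2 -> substrate=4 bound=4 product=5
t=11: arr=1 -> substrate=4 bound=4 product=6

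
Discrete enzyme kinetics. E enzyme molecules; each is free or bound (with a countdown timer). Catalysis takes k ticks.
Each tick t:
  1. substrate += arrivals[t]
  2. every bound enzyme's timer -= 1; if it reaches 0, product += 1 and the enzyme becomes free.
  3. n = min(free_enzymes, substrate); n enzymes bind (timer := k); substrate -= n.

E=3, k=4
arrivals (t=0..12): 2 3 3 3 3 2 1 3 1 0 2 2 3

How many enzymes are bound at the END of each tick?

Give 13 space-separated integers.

t=0: arr=2 -> substrate=0 bound=2 product=0
t=1: arr=3 -> substrate=2 bound=3 product=0
t=2: arr=3 -> substrate=5 bound=3 product=0
t=3: arr=3 -> substrate=8 bound=3 product=0
t=4: arr=3 -> substrate=9 bound=3 product=2
t=5: arr=2 -> substrate=10 bound=3 product=3
t=6: arr=1 -> substrate=11 bound=3 product=3
t=7: arr=3 -> substrate=14 bound=3 product=3
t=8: arr=1 -> substrate=13 bound=3 product=5
t=9: arr=0 -> substrate=12 bound=3 product=6
t=10: arr=2 -> substrate=14 bound=3 product=6
t=11: arr=2 -> substrate=16 bound=3 product=6
t=12: arr=3 -> substrate=17 bound=3 product=8

Answer: 2 3 3 3 3 3 3 3 3 3 3 3 3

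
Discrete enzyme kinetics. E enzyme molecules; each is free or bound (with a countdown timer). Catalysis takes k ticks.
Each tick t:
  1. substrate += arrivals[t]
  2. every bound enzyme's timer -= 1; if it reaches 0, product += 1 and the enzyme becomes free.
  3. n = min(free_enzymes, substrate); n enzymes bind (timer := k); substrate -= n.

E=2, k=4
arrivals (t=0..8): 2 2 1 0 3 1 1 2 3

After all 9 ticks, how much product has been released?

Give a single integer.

t=0: arr=2 -> substrate=0 bound=2 product=0
t=1: arr=2 -> substrate=2 bound=2 product=0
t=2: arr=1 -> substrate=3 bound=2 product=0
t=3: arr=0 -> substrate=3 bound=2 product=0
t=4: arr=3 -> substrate=4 bound=2 product=2
t=5: arr=1 -> substrate=5 bound=2 product=2
t=6: arr=1 -> substrate=6 bound=2 product=2
t=7: arr=2 -> substrate=8 bound=2 product=2
t=8: arr=3 -> substrate=9 bound=2 product=4

Answer: 4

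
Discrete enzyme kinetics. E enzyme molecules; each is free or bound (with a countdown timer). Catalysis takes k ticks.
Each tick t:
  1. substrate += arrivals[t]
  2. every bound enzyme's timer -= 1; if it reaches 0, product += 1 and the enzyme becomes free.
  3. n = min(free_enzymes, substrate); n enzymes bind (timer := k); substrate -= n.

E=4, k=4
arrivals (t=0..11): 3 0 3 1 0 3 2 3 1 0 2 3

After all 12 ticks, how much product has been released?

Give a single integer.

t=0: arr=3 -> substrate=0 bound=3 product=0
t=1: arr=0 -> substrate=0 bound=3 product=0
t=2: arr=3 -> substrate=2 bound=4 product=0
t=3: arr=1 -> substrate=3 bound=4 product=0
t=4: arr=0 -> substrate=0 bound=4 product=3
t=5: arr=3 -> substrate=3 bound=4 product=3
t=6: arr=2 -> substrate=4 bound=4 product=4
t=7: arr=3 -> substrate=7 bound=4 product=4
t=8: arr=1 -> substrate=5 bound=4 product=7
t=9: arr=0 -> substrate=5 bound=4 product=7
t=10: arr=2 -> substrate=6 bound=4 product=8
t=11: arr=3 -> substrate=9 bound=4 product=8

Answer: 8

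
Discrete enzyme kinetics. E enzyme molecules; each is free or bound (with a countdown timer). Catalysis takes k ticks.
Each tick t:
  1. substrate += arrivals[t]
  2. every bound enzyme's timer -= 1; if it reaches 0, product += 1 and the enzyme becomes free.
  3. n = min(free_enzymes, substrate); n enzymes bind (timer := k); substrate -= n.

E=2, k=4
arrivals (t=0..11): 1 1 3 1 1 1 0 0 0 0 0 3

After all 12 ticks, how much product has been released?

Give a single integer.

t=0: arr=1 -> substrate=0 bound=1 product=0
t=1: arr=1 -> substrate=0 bound=2 product=0
t=2: arr=3 -> substrate=3 bound=2 product=0
t=3: arr=1 -> substrate=4 bound=2 product=0
t=4: arr=1 -> substrate=4 bound=2 product=1
t=5: arr=1 -> substrate=4 bound=2 product=2
t=6: arr=0 -> substrate=4 bound=2 product=2
t=7: arr=0 -> substrate=4 bound=2 product=2
t=8: arr=0 -> substrate=3 bound=2 product=3
t=9: arr=0 -> substrate=2 bound=2 product=4
t=10: arr=0 -> substrate=2 bound=2 product=4
t=11: arr=3 -> substrate=5 bound=2 product=4

Answer: 4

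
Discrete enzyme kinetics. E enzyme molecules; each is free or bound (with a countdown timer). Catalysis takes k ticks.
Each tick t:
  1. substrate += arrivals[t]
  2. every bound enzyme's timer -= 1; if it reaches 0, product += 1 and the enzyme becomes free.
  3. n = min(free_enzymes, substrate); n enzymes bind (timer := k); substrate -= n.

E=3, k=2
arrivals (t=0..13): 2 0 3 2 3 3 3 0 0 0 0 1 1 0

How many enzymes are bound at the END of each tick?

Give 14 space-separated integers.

Answer: 2 2 3 3 3 3 3 3 3 3 2 3 2 1

Derivation:
t=0: arr=2 -> substrate=0 bound=2 product=0
t=1: arr=0 -> substrate=0 bound=2 product=0
t=2: arr=3 -> substrate=0 bound=3 product=2
t=3: arr=2 -> substrate=2 bound=3 product=2
t=4: arr=3 -> substrate=2 bound=3 product=5
t=5: arr=3 -> substrate=5 bound=3 product=5
t=6: arr=3 -> substrate=5 bound=3 product=8
t=7: arr=0 -> substrate=5 bound=3 product=8
t=8: arr=0 -> substrate=2 bound=3 product=11
t=9: arr=0 -> substrate=2 bound=3 product=11
t=10: arr=0 -> substrate=0 bound=2 product=14
t=11: arr=1 -> substrate=0 bound=3 product=14
t=12: arr=1 -> substrate=0 bound=2 product=16
t=13: arr=0 -> substrate=0 bound=1 product=17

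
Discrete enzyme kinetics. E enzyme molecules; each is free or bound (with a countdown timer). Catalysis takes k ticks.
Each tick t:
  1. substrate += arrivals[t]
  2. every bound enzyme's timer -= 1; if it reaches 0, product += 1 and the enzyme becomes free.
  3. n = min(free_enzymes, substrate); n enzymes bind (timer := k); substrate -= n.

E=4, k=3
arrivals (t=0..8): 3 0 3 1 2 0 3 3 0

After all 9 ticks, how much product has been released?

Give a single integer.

Answer: 8

Derivation:
t=0: arr=3 -> substrate=0 bound=3 product=0
t=1: arr=0 -> substrate=0 bound=3 product=0
t=2: arr=3 -> substrate=2 bound=4 product=0
t=3: arr=1 -> substrate=0 bound=4 product=3
t=4: arr=2 -> substrate=2 bound=4 product=3
t=5: arr=0 -> substrate=1 bound=4 product=4
t=6: arr=3 -> substrate=1 bound=4 product=7
t=7: arr=3 -> substrate=4 bound=4 product=7
t=8: arr=0 -> substrate=3 bound=4 product=8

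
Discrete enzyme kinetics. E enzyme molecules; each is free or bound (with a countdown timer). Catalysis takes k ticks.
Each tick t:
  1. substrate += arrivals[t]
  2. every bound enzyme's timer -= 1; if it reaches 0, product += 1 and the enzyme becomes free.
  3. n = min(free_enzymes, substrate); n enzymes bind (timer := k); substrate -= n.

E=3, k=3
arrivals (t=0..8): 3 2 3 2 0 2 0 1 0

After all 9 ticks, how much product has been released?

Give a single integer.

Answer: 6

Derivation:
t=0: arr=3 -> substrate=0 bound=3 product=0
t=1: arr=2 -> substrate=2 bound=3 product=0
t=2: arr=3 -> substrate=5 bound=3 product=0
t=3: arr=2 -> substrate=4 bound=3 product=3
t=4: arr=0 -> substrate=4 bound=3 product=3
t=5: arr=2 -> substrate=6 bound=3 product=3
t=6: arr=0 -> substrate=3 bound=3 product=6
t=7: arr=1 -> substrate=4 bound=3 product=6
t=8: arr=0 -> substrate=4 bound=3 product=6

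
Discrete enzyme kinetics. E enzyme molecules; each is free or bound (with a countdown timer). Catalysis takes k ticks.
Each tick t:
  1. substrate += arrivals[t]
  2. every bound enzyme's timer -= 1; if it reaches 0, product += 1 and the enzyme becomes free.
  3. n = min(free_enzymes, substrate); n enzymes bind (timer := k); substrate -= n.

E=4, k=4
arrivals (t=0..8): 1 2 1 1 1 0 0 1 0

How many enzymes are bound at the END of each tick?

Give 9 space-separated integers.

t=0: arr=1 -> substrate=0 bound=1 product=0
t=1: arr=2 -> substrate=0 bound=3 product=0
t=2: arr=1 -> substrate=0 bound=4 product=0
t=3: arr=1 -> substrate=1 bound=4 product=0
t=4: arr=1 -> substrate=1 bound=4 product=1
t=5: arr=0 -> substrate=0 bound=3 product=3
t=6: arr=0 -> substrate=0 bound=2 product=4
t=7: arr=1 -> substrate=0 bound=3 product=4
t=8: arr=0 -> substrate=0 bound=2 product=5

Answer: 1 3 4 4 4 3 2 3 2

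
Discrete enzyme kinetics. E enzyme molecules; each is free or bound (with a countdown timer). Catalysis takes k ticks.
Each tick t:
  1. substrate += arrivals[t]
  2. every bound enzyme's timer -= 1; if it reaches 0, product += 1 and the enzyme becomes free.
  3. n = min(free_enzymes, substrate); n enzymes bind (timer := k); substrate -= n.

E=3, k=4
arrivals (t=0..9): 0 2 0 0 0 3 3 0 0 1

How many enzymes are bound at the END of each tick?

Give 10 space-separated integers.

Answer: 0 2 2 2 2 3 3 3 3 3

Derivation:
t=0: arr=0 -> substrate=0 bound=0 product=0
t=1: arr=2 -> substrate=0 bound=2 product=0
t=2: arr=0 -> substrate=0 bound=2 product=0
t=3: arr=0 -> substrate=0 bound=2 product=0
t=4: arr=0 -> substrate=0 bound=2 product=0
t=5: arr=3 -> substrate=0 bound=3 product=2
t=6: arr=3 -> substrate=3 bound=3 product=2
t=7: arr=0 -> substrate=3 bound=3 product=2
t=8: arr=0 -> substrate=3 bound=3 product=2
t=9: arr=1 -> substrate=1 bound=3 product=5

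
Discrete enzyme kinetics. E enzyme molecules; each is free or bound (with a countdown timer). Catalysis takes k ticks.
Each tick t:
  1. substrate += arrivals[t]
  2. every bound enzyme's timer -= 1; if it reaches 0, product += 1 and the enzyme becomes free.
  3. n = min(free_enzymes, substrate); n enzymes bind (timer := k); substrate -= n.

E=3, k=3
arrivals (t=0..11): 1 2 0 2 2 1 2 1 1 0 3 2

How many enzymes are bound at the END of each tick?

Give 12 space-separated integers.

Answer: 1 3 3 3 3 3 3 3 3 3 3 3

Derivation:
t=0: arr=1 -> substrate=0 bound=1 product=0
t=1: arr=2 -> substrate=0 bound=3 product=0
t=2: arr=0 -> substrate=0 bound=3 product=0
t=3: arr=2 -> substrate=1 bound=3 product=1
t=4: arr=2 -> substrate=1 bound=3 product=3
t=5: arr=1 -> substrate=2 bound=3 product=3
t=6: arr=2 -> substrate=3 bound=3 product=4
t=7: arr=1 -> substrate=2 bound=3 product=6
t=8: arr=1 -> substrate=3 bound=3 product=6
t=9: arr=0 -> substrate=2 bound=3 product=7
t=10: arr=3 -> substrate=3 bound=3 product=9
t=11: arr=2 -> substrate=5 bound=3 product=9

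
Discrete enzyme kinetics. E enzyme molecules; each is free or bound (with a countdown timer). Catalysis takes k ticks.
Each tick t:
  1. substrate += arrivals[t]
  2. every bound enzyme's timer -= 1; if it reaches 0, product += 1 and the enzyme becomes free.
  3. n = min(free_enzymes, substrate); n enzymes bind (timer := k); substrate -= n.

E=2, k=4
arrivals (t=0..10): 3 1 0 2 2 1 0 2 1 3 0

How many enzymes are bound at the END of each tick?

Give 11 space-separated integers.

Answer: 2 2 2 2 2 2 2 2 2 2 2

Derivation:
t=0: arr=3 -> substrate=1 bound=2 product=0
t=1: arr=1 -> substrate=2 bound=2 product=0
t=2: arr=0 -> substrate=2 bound=2 product=0
t=3: arr=2 -> substrate=4 bound=2 product=0
t=4: arr=2 -> substrate=4 bound=2 product=2
t=5: arr=1 -> substrate=5 bound=2 product=2
t=6: arr=0 -> substrate=5 bound=2 product=2
t=7: arr=2 -> substrate=7 bound=2 product=2
t=8: arr=1 -> substrate=6 bound=2 product=4
t=9: arr=3 -> substrate=9 bound=2 product=4
t=10: arr=0 -> substrate=9 bound=2 product=4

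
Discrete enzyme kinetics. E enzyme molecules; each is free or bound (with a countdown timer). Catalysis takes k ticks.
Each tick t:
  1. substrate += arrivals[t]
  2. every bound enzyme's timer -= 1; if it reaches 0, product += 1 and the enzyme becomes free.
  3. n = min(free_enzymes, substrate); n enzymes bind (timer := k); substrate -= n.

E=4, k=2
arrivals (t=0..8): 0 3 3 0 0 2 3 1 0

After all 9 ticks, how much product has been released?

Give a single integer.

Answer: 10

Derivation:
t=0: arr=0 -> substrate=0 bound=0 product=0
t=1: arr=3 -> substrate=0 bound=3 product=0
t=2: arr=3 -> substrate=2 bound=4 product=0
t=3: arr=0 -> substrate=0 bound=3 product=3
t=4: arr=0 -> substrate=0 bound=2 product=4
t=5: arr=2 -> substrate=0 bound=2 product=6
t=6: arr=3 -> substrate=1 bound=4 product=6
t=7: arr=1 -> substrate=0 bound=4 product=8
t=8: arr=0 -> substrate=0 bound=2 product=10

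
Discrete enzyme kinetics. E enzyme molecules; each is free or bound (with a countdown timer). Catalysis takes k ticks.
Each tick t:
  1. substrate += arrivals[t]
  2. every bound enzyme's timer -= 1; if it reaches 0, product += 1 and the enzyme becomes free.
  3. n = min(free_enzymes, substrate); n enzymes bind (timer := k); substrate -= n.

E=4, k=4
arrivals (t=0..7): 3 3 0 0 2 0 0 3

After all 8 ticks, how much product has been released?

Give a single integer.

Answer: 4

Derivation:
t=0: arr=3 -> substrate=0 bound=3 product=0
t=1: arr=3 -> substrate=2 bound=4 product=0
t=2: arr=0 -> substrate=2 bound=4 product=0
t=3: arr=0 -> substrate=2 bound=4 product=0
t=4: arr=2 -> substrate=1 bound=4 product=3
t=5: arr=0 -> substrate=0 bound=4 product=4
t=6: arr=0 -> substrate=0 bound=4 product=4
t=7: arr=3 -> substrate=3 bound=4 product=4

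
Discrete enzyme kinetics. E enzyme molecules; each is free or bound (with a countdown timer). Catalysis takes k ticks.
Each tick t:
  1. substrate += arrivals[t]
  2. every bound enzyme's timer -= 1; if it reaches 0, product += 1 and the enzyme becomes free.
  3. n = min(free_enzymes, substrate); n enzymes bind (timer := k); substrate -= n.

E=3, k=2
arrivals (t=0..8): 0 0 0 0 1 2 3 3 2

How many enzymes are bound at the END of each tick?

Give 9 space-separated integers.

Answer: 0 0 0 0 1 3 3 3 3

Derivation:
t=0: arr=0 -> substrate=0 bound=0 product=0
t=1: arr=0 -> substrate=0 bound=0 product=0
t=2: arr=0 -> substrate=0 bound=0 product=0
t=3: arr=0 -> substrate=0 bound=0 product=0
t=4: arr=1 -> substrate=0 bound=1 product=0
t=5: arr=2 -> substrate=0 bound=3 product=0
t=6: arr=3 -> substrate=2 bound=3 product=1
t=7: arr=3 -> substrate=3 bound=3 product=3
t=8: arr=2 -> substrate=4 bound=3 product=4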